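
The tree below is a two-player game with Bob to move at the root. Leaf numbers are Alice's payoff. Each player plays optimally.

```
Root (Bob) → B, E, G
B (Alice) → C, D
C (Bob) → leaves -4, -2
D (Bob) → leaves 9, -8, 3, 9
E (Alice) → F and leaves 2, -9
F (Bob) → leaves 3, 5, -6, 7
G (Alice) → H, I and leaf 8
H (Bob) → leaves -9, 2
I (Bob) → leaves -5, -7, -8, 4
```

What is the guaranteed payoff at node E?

F: min(3, 5, -6, 7) = -6
E: max(-6, 2, -9) = 2

2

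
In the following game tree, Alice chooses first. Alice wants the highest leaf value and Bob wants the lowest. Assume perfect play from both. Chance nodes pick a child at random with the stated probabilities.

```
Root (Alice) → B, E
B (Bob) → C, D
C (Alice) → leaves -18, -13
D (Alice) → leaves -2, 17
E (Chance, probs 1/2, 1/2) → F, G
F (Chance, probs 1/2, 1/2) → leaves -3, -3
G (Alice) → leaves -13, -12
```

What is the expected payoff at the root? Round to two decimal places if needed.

C (Alice): max(-18, -13) = -13
D (Alice): max(-2, 17) = 17
B (Bob): min(-13, 17) = -13
F (Chance): 1/2·-3 + 1/2·-3 = -3
G (Alice): max(-13, -12) = -12
E (Chance): 1/2·-3 + 1/2·-12 = -7.5
Root (Alice): max(-13, -7.5) = -7.5

-7.5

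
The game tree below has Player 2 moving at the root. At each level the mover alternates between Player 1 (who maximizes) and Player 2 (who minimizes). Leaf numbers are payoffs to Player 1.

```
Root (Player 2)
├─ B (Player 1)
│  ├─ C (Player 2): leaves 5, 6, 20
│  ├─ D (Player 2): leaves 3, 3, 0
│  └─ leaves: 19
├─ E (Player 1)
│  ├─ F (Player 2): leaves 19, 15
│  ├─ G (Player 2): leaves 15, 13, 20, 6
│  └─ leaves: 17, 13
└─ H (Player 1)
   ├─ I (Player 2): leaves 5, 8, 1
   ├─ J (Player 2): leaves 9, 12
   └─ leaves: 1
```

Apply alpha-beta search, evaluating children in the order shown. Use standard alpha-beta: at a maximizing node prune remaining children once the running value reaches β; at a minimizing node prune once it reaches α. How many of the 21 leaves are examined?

C [α=-∞,β=+∞]: v=5
D [α=5,β=+∞]: v=3 after child 1 ≤ α → α-cutoff, skip 2
B [α=-∞,β=+∞]: v=19
F [α=-∞,β=19]: v=15
G [α=15,β=19]: v=15 after child 1 ≤ α → α-cutoff, skip 3
E [α=-∞,β=19]: v=17
I [α=-∞,β=17]: v=1
J [α=1,β=17]: v=9
H [α=-∞,β=17]: v=9
Root [α=-∞,β=+∞]: v=9
Leaves evaluated: 16 of 21.

16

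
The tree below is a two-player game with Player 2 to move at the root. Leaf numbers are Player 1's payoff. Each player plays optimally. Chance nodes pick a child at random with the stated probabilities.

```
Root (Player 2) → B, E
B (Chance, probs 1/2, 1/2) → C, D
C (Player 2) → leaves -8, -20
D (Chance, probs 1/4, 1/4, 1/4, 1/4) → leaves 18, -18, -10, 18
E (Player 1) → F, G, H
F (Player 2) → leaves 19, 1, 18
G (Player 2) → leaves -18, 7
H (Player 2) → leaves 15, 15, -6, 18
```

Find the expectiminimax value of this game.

C (Player 2): min(-8, -20) = -20
D (Chance): 1/4·18 + 1/4·-18 + 1/4·-10 + 1/4·18 = 2
B (Chance): 1/2·-20 + 1/2·2 = -9
F (Player 2): min(19, 1, 18) = 1
G (Player 2): min(-18, 7) = -18
H (Player 2): min(15, 15, -6, 18) = -6
E (Player 1): max(1, -18, -6) = 1
Root (Player 2): min(-9, 1) = -9

-9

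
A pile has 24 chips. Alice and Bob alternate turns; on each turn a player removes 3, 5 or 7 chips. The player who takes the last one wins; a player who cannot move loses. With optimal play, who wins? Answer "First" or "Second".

W/L table (W = player to move can force a win):
i:   0  1  2  3  4  5  6  7  8  9 10 11 12 13 14 15 16 17 18 19 20 21 22 23 24
     L  L  L  W  W  W  W  W  W  W  L  L  L  W  W  W  W  W  W  W  L  L  L  W  W
Position 24 is W, so the first player wins.

First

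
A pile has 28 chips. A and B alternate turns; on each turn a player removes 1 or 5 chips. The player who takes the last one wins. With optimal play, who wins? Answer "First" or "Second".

Second

Positions where the player to move wins (W) vs loses (L):
i:   0  1  2  3  4  5  6  7  8  9 10 11 12 13 14 15 16 17 18 19 20 21 22 23 24 25 26 27 28
     L  W  L  W  L  W  L  W  L  W  L  W  L  W  L  W  L  W  L  W  L  W  L  W  L  W  L  W  L
Position 28 is L, so the second player wins.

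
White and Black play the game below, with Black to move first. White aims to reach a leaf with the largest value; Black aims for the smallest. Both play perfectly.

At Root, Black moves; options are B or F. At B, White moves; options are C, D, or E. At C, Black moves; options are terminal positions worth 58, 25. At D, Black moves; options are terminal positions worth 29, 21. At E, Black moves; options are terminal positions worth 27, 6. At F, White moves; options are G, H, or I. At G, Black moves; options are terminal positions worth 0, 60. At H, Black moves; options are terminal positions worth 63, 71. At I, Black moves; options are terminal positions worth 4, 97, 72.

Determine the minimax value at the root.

C (Black): min(58, 25) = 25
D (Black): min(29, 21) = 21
E (Black): min(27, 6) = 6
B (White): max(25, 21, 6) = 25
G (Black): min(0, 60) = 0
H (Black): min(63, 71) = 63
I (Black): min(4, 97, 72) = 4
F (White): max(0, 63, 4) = 63
Root (Black): min(25, 63) = 25

25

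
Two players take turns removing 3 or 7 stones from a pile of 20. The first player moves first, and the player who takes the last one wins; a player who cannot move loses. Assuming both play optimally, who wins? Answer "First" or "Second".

Second

Compute winning (W) and losing (L) positions by backward induction:
i:   0  1  2  3  4  5  6  7  8  9 10 11 12 13 14 15 16 17 18 19 20
     L  L  L  W  W  W  L  W  W  W  L  L  L  W  W  W  L  W  W  W  L
Position 20 is L, so the second player wins.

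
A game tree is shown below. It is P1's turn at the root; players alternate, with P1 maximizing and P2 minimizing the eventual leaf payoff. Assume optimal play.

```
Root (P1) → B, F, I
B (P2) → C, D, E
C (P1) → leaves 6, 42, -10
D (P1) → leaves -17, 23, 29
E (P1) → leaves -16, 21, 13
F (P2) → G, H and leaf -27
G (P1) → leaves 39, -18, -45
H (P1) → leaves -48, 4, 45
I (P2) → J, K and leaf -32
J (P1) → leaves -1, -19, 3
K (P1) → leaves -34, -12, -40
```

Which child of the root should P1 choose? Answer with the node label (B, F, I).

C (P1): max(6, 42, -10) = 42
D (P1): max(-17, 23, 29) = 29
E (P1): max(-16, 21, 13) = 21
B (P2): min(42, 29, 21) = 21
G (P1): max(39, -18, -45) = 39
H (P1): max(-48, 4, 45) = 45
F (P2): min(39, 45, -27) = -27
J (P1): max(-1, -19, 3) = 3
K (P1): max(-34, -12, -40) = -12
I (P2): min(3, -12, -32) = -32
Root (P1): max(21, -27, -32) = 21
P1 picks the child with the highest value: B (value 21).

B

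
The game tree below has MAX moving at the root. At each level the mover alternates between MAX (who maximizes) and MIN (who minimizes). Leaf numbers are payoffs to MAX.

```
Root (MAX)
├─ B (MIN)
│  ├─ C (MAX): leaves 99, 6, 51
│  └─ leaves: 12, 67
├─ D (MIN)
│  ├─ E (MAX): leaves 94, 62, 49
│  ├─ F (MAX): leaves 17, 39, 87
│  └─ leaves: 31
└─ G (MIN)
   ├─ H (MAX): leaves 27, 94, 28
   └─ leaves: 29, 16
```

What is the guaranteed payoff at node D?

E: max(94, 62, 49) = 94
F: max(17, 39, 87) = 87
D: min(94, 87, 31) = 31

31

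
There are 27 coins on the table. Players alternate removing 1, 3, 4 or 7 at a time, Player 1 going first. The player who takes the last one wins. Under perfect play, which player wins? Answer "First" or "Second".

i:   0  1  2  3  4  5  6  7  8  9 10 11 12 13 14 15 16 17 18 19 20 21 22 23 24 25 26 27
     L  W  L  W  W  W  W  W  L  W  L  W  W  W  W  W  L  W  L  W  W  W  W  W  L  W  L  W
Position 27 is W, so the first player wins.

First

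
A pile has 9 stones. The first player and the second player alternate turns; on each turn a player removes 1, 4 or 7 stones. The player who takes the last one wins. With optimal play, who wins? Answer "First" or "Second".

First

Mark each pile size as W (mover wins) or L (mover loses):
i:   0  1  2  3  4  5  6  7  8  9
     L  W  L  W  W  L  W  W  L  W
Position 9 is W, so the first player wins.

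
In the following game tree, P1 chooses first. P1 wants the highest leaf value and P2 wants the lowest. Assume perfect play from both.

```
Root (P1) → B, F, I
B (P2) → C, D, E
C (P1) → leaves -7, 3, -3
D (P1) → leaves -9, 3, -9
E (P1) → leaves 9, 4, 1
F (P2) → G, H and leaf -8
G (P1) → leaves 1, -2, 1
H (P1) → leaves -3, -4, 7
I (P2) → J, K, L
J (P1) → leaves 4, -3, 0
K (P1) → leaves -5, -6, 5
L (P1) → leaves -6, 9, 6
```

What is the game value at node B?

3

C: max(-7, 3, -3) = 3
D: max(-9, 3, -9) = 3
E: max(9, 4, 1) = 9
B: min(3, 3, 9) = 3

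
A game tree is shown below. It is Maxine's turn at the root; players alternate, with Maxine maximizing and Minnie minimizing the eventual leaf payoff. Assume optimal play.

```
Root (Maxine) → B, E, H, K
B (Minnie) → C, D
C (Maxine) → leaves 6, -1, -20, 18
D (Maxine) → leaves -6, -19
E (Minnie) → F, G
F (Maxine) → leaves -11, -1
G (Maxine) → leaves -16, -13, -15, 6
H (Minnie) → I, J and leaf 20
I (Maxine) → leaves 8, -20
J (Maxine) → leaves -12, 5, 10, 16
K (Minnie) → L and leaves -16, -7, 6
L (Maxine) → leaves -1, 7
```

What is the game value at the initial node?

8

C (Maxine): max(6, -1, -20, 18) = 18
D (Maxine): max(-6, -19) = -6
B (Minnie): min(18, -6) = -6
F (Maxine): max(-11, -1) = -1
G (Maxine): max(-16, -13, -15, 6) = 6
E (Minnie): min(-1, 6) = -1
I (Maxine): max(8, -20) = 8
J (Maxine): max(-12, 5, 10, 16) = 16
H (Minnie): min(8, 16, 20) = 8
L (Maxine): max(-1, 7) = 7
K (Minnie): min(7, -16, -7, 6) = -16
Root (Maxine): max(-6, -1, 8, -16) = 8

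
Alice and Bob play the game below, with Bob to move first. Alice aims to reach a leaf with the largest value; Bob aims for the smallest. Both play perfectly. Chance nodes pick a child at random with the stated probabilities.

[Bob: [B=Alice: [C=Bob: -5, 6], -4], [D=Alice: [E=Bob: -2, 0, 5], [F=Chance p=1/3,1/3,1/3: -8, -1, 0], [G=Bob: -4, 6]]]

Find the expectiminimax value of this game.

C (Bob): min(-5, 6) = -5
B (Alice): max(-5, -4) = -4
E (Bob): min(-2, 0, 5) = -2
F (Chance): 1/3·-8 + 1/3·-1 + 1/3·0 = -3
G (Bob): min(-4, 6) = -4
D (Alice): max(-2, -3, -4) = -2
Root (Bob): min(-4, -2) = -4

-4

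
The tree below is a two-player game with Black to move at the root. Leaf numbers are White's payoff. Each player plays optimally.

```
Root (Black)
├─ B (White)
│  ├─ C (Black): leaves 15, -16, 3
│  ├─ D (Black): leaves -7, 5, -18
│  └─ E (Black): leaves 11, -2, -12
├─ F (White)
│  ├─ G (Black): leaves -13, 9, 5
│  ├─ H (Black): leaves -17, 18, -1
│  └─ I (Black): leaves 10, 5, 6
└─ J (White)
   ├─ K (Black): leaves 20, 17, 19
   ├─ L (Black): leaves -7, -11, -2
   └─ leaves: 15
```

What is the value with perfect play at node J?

17

K: min(20, 17, 19) = 17
L: min(-7, -11, -2) = -11
J: max(17, -11, 15) = 17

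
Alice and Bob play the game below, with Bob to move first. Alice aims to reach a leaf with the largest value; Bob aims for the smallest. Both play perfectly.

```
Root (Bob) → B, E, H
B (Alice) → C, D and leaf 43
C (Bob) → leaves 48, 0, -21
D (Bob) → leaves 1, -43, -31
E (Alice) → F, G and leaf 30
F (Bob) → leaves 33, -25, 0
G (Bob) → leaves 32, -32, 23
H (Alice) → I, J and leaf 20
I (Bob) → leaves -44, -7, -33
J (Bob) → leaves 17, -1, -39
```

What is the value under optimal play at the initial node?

C (Bob): min(48, 0, -21) = -21
D (Bob): min(1, -43, -31) = -43
B (Alice): max(-21, -43, 43) = 43
F (Bob): min(33, -25, 0) = -25
G (Bob): min(32, -32, 23) = -32
E (Alice): max(-25, -32, 30) = 30
I (Bob): min(-44, -7, -33) = -44
J (Bob): min(17, -1, -39) = -39
H (Alice): max(-44, -39, 20) = 20
Root (Bob): min(43, 30, 20) = 20

20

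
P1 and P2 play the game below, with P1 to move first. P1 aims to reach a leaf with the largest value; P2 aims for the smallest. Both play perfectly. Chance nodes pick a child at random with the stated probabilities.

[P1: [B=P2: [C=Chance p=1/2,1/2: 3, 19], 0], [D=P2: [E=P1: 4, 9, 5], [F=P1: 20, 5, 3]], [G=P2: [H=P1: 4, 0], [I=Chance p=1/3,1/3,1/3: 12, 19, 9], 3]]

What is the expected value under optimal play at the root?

9

C (Chance): 1/2·3 + 1/2·19 = 11
B (P2): min(11, 0) = 0
E (P1): max(4, 9, 5) = 9
F (P1): max(20, 5, 3) = 20
D (P2): min(9, 20) = 9
H (P1): max(4, 0) = 4
I (Chance): 1/3·12 + 1/3·19 + 1/3·9 = 13.33
G (P2): min(4, 13.33, 3) = 3
Root (P1): max(0, 9, 3) = 9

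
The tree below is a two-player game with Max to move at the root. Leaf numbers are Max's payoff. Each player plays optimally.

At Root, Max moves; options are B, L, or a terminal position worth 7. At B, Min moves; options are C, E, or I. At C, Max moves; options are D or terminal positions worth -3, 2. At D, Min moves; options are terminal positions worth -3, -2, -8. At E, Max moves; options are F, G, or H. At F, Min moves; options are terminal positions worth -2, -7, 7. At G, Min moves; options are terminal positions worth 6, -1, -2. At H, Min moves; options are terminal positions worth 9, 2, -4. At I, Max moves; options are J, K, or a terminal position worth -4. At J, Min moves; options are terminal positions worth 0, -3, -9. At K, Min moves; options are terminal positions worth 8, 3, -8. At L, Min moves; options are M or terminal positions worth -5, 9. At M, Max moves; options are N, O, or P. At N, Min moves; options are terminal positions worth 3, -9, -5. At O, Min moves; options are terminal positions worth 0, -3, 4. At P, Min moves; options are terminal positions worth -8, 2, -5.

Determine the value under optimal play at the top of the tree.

D (Min): min(-3, -2, -8) = -8
C (Max): max(-8, -3, 2) = 2
F (Min): min(-2, -7, 7) = -7
G (Min): min(6, -1, -2) = -2
H (Min): min(9, 2, -4) = -4
E (Max): max(-7, -2, -4) = -2
J (Min): min(0, -3, -9) = -9
K (Min): min(8, 3, -8) = -8
I (Max): max(-9, -8, -4) = -4
B (Min): min(2, -2, -4) = -4
N (Min): min(3, -9, -5) = -9
O (Min): min(0, -3, 4) = -3
P (Min): min(-8, 2, -5) = -8
M (Max): max(-9, -3, -8) = -3
L (Min): min(-3, -5, 9) = -5
Root (Max): max(-4, -5, 7) = 7

7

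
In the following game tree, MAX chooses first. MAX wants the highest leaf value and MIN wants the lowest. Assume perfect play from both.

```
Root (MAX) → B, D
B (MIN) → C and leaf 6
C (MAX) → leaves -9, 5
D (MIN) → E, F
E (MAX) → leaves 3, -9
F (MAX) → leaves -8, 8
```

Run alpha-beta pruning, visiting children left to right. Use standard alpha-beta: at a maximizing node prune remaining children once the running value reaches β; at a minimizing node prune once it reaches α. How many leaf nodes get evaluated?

C [α=-∞,β=+∞]: v=5
B [α=-∞,β=+∞]: v=5
E [α=5,β=+∞]: v=3
D [α=5,β=+∞]: v=3 after child 1 ≤ α → α-cutoff, skip 1
Root [α=-∞,β=+∞]: v=5
Leaves evaluated: 5 of 7.

5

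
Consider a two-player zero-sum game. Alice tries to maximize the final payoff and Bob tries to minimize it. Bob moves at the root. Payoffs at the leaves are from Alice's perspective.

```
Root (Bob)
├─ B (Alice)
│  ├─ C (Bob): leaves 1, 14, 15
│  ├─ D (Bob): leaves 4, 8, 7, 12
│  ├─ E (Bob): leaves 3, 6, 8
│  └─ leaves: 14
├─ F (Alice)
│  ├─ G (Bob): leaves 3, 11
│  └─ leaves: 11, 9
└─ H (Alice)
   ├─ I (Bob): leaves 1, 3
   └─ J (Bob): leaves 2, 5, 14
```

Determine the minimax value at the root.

C (Bob): min(1, 14, 15) = 1
D (Bob): min(4, 8, 7, 12) = 4
E (Bob): min(3, 6, 8) = 3
B (Alice): max(1, 4, 3, 14) = 14
G (Bob): min(3, 11) = 3
F (Alice): max(3, 11, 9) = 11
I (Bob): min(1, 3) = 1
J (Bob): min(2, 5, 14) = 2
H (Alice): max(1, 2) = 2
Root (Bob): min(14, 11, 2) = 2

2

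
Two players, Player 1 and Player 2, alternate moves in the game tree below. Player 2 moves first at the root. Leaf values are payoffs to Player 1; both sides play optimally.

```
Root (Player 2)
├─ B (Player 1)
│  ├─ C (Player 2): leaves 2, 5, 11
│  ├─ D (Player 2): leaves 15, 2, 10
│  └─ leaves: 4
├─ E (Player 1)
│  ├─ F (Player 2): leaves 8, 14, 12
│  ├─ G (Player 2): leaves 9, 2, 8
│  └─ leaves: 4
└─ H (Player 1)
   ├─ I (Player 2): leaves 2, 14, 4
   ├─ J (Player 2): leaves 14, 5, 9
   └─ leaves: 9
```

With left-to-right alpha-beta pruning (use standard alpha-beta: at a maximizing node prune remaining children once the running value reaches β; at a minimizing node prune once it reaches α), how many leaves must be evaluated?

15

C [α=-∞,β=+∞]: v=2
D [α=2,β=+∞]: v=2 after child 2 ≤ α → α-cutoff, skip 1
B [α=-∞,β=+∞]: v=4
F [α=-∞,β=4]: v=8
E [α=-∞,β=4]: v=8 after child 1 ≥ β → β-cutoff, skip 2
I [α=-∞,β=4]: v=2
J [α=2,β=4]: v=5
H [α=-∞,β=4]: v=5 after child 2 ≥ β → β-cutoff, skip 1
Root [α=-∞,β=+∞]: v=4
Leaves evaluated: 15 of 21.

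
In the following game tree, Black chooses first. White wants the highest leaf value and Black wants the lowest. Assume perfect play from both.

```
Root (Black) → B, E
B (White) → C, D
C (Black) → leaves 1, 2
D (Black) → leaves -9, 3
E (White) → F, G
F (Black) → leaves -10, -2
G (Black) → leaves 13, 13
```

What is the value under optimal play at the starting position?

1

C (Black): min(1, 2) = 1
D (Black): min(-9, 3) = -9
B (White): max(1, -9) = 1
F (Black): min(-10, -2) = -10
G (Black): min(13, 13) = 13
E (White): max(-10, 13) = 13
Root (Black): min(1, 13) = 1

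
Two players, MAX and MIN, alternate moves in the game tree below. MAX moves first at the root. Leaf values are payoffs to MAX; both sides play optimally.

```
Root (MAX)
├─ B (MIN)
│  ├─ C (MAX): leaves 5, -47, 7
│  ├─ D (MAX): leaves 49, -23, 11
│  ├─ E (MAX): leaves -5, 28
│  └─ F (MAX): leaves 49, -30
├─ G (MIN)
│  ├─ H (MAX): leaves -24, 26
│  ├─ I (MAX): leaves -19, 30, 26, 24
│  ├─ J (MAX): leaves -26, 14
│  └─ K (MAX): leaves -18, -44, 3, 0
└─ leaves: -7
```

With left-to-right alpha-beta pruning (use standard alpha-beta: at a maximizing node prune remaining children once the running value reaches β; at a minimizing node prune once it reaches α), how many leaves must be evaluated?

C [α=-∞,β=+∞]: v=7
D [α=-∞,β=7]: v=49 after child 1 ≥ β → β-cutoff, skip 2
E [α=-∞,β=7]: v=28
F [α=-∞,β=7]: v=49 after child 1 ≥ β → β-cutoff, skip 1
B [α=-∞,β=+∞]: v=7
H [α=7,β=+∞]: v=26
I [α=7,β=26]: v=30 after child 2 ≥ β → β-cutoff, skip 2
J [α=7,β=26]: v=14
K [α=7,β=14]: v=3
G [α=7,β=+∞]: v=3
Root [α=-∞,β=+∞]: v=7
Leaves evaluated: 18 of 23.

18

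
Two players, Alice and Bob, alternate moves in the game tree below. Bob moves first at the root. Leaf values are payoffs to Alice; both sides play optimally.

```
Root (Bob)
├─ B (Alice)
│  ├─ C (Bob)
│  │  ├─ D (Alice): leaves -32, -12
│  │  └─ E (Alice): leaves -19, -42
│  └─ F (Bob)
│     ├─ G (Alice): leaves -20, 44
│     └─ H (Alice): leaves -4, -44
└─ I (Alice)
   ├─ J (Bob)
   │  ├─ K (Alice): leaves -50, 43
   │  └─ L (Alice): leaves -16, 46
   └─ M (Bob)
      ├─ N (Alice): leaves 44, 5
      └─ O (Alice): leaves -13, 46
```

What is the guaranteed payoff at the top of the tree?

-4

D (Alice): max(-32, -12) = -12
E (Alice): max(-19, -42) = -19
C (Bob): min(-12, -19) = -19
G (Alice): max(-20, 44) = 44
H (Alice): max(-4, -44) = -4
F (Bob): min(44, -4) = -4
B (Alice): max(-19, -4) = -4
K (Alice): max(-50, 43) = 43
L (Alice): max(-16, 46) = 46
J (Bob): min(43, 46) = 43
N (Alice): max(44, 5) = 44
O (Alice): max(-13, 46) = 46
M (Bob): min(44, 46) = 44
I (Alice): max(43, 44) = 44
Root (Bob): min(-4, 44) = -4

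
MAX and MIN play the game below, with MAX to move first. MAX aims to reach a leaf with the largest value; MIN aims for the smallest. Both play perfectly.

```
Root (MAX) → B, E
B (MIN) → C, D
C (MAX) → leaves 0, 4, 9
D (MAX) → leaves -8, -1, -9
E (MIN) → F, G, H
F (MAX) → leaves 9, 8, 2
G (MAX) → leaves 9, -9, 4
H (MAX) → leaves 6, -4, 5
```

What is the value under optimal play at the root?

6

C (MAX): max(0, 4, 9) = 9
D (MAX): max(-8, -1, -9) = -1
B (MIN): min(9, -1) = -1
F (MAX): max(9, 8, 2) = 9
G (MAX): max(9, -9, 4) = 9
H (MAX): max(6, -4, 5) = 6
E (MIN): min(9, 9, 6) = 6
Root (MAX): max(-1, 6) = 6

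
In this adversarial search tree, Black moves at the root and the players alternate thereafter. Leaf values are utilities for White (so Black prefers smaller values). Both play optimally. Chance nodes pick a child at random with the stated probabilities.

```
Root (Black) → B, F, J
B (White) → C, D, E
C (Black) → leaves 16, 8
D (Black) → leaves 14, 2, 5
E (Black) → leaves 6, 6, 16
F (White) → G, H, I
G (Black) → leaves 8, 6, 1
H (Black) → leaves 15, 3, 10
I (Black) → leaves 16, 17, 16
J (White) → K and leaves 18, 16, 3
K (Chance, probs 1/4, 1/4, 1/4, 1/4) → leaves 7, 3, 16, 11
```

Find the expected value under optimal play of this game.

8

C (Black): min(16, 8) = 8
D (Black): min(14, 2, 5) = 2
E (Black): min(6, 6, 16) = 6
B (White): max(8, 2, 6) = 8
G (Black): min(8, 6, 1) = 1
H (Black): min(15, 3, 10) = 3
I (Black): min(16, 17, 16) = 16
F (White): max(1, 3, 16) = 16
K (Chance): 1/4·7 + 1/4·3 + 1/4·16 + 1/4·11 = 9.25
J (White): max(9.25, 18, 16, 3) = 18
Root (Black): min(8, 16, 18) = 8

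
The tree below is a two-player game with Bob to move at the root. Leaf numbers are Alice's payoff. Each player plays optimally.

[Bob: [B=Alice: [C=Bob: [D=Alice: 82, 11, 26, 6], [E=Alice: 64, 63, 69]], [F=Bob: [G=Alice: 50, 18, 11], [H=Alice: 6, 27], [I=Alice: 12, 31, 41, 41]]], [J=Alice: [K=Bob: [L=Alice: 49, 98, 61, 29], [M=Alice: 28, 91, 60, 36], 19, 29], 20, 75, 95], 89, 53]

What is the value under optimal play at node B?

D: max(82, 11, 26, 6) = 82
E: max(64, 63, 69) = 69
C: min(82, 69) = 69
G: max(50, 18, 11) = 50
H: max(6, 27) = 27
I: max(12, 31, 41, 41) = 41
F: min(50, 27, 41) = 27
B: max(69, 27) = 69

69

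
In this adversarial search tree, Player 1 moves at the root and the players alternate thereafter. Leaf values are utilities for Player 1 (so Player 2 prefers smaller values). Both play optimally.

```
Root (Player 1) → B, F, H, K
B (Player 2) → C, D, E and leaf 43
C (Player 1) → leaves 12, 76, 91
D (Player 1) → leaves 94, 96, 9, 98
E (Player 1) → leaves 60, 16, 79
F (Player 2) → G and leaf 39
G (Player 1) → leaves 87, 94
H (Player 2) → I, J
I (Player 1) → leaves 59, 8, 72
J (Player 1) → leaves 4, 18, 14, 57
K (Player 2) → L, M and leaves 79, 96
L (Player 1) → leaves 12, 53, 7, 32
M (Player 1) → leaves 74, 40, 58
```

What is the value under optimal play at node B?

C: max(12, 76, 91) = 91
D: max(94, 96, 9, 98) = 98
E: max(60, 16, 79) = 79
B: min(91, 98, 79, 43) = 43

43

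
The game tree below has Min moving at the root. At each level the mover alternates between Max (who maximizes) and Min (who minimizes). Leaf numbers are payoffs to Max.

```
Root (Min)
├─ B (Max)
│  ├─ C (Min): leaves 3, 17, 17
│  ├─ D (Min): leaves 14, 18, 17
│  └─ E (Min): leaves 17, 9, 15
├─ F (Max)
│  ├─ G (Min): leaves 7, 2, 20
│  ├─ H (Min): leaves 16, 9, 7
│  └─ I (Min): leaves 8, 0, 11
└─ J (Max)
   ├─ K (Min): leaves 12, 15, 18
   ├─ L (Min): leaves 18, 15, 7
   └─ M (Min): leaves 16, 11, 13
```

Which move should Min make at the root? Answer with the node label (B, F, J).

F

C (Min): min(3, 17, 17) = 3
D (Min): min(14, 18, 17) = 14
E (Min): min(17, 9, 15) = 9
B (Max): max(3, 14, 9) = 14
G (Min): min(7, 2, 20) = 2
H (Min): min(16, 9, 7) = 7
I (Min): min(8, 0, 11) = 0
F (Max): max(2, 7, 0) = 7
K (Min): min(12, 15, 18) = 12
L (Min): min(18, 15, 7) = 7
M (Min): min(16, 11, 13) = 11
J (Max): max(12, 7, 11) = 12
Root (Min): min(14, 7, 12) = 7
Min picks the child with the lowest value: F (value 7).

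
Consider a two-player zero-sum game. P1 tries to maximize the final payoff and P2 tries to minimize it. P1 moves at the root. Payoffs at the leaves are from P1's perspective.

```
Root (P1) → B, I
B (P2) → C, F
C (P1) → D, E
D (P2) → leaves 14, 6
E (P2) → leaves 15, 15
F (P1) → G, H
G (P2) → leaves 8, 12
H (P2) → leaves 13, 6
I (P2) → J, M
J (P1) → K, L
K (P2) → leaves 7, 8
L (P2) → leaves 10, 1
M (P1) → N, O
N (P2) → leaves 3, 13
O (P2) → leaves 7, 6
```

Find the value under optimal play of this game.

8

D (P2): min(14, 6) = 6
E (P2): min(15, 15) = 15
C (P1): max(6, 15) = 15
G (P2): min(8, 12) = 8
H (P2): min(13, 6) = 6
F (P1): max(8, 6) = 8
B (P2): min(15, 8) = 8
K (P2): min(7, 8) = 7
L (P2): min(10, 1) = 1
J (P1): max(7, 1) = 7
N (P2): min(3, 13) = 3
O (P2): min(7, 6) = 6
M (P1): max(3, 6) = 6
I (P2): min(7, 6) = 6
Root (P1): max(8, 6) = 8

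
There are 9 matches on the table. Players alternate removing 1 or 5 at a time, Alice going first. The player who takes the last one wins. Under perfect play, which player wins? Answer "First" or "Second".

Mark each pile size as W (mover wins) or L (mover loses):
i:   0  1  2  3  4  5  6  7  8  9
     L  W  L  W  L  W  L  W  L  W
Position 9 is W, so the first player wins.

First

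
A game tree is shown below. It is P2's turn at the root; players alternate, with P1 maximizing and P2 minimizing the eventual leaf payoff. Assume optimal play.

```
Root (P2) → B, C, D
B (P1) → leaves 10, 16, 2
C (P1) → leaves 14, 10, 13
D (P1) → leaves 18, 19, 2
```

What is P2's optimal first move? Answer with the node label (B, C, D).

C

B (P1): max(10, 16, 2) = 16
C (P1): max(14, 10, 13) = 14
D (P1): max(18, 19, 2) = 19
Root (P2): min(16, 14, 19) = 14
P2 picks the child with the lowest value: C (value 14).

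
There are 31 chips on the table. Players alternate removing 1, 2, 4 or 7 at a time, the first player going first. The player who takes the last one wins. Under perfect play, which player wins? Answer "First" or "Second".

First

W/L table (W = player to move can force a win):
i:   0  1  2  3  4  5  6  7  8  9 10 11 12 13 14 15 16 17 18 19 20 21 22 23 24 25 26 27 28 29 30 31
     L  W  W  L  W  W  L  W  W  L  W  W  L  W  W  L  W  W  L  W  W  L  W  W  L  W  W  L  W  W  L  W
Position 31 is W, so the first player wins.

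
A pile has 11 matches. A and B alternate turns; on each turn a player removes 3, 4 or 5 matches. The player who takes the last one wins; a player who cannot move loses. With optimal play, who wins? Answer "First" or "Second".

i:   0  1  2  3  4  5  6  7  8  9 10 11
     L  L  L  W  W  W  W  W  L  L  L  W
Position 11 is W, so the first player wins.

First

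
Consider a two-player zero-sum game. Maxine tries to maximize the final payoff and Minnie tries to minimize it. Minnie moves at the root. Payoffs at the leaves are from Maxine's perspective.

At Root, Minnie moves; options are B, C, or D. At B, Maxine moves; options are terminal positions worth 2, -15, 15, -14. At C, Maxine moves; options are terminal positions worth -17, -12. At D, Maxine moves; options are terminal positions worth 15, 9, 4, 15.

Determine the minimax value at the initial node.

-12

B (Maxine): max(2, -15, 15, -14) = 15
C (Maxine): max(-17, -12) = -12
D (Maxine): max(15, 9, 4, 15) = 15
Root (Minnie): min(15, -12, 15) = -12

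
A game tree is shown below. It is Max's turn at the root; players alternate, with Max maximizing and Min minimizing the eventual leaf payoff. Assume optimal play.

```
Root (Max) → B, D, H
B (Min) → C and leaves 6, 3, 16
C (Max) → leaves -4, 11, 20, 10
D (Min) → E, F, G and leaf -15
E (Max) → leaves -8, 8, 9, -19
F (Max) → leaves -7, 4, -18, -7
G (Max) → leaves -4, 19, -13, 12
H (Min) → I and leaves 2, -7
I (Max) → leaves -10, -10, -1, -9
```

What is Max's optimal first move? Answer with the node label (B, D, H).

B

C (Max): max(-4, 11, 20, 10) = 20
B (Min): min(20, 6, 3, 16) = 3
E (Max): max(-8, 8, 9, -19) = 9
F (Max): max(-7, 4, -18, -7) = 4
G (Max): max(-4, 19, -13, 12) = 19
D (Min): min(9, 4, 19, -15) = -15
I (Max): max(-10, -10, -1, -9) = -1
H (Min): min(-1, 2, -7) = -7
Root (Max): max(3, -15, -7) = 3
Max picks the child with the highest value: B (value 3).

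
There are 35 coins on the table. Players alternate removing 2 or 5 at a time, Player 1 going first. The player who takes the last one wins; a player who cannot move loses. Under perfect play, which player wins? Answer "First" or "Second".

Second

Mark each pile size as W (mover wins) or L (mover loses):
i:   0  1  2  3  4  5  6  7  8  9 10 11 12 13 14 15 16 17 18 19 20 21 22 23 24 25 26 27 28 29 30 31 32 33 34 35
     L  L  W  W  L  W  W  L  L  W  W  L  W  W  L  L  W  W  L  W  W  L  L  W  W  L  W  W  L  L  W  W  L  W  W  L
Position 35 is L, so the second player wins.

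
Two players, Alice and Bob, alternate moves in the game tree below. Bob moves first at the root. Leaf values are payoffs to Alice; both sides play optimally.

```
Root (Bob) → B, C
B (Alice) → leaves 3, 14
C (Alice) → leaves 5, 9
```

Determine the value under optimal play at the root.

9

B (Alice): max(3, 14) = 14
C (Alice): max(5, 9) = 9
Root (Bob): min(14, 9) = 9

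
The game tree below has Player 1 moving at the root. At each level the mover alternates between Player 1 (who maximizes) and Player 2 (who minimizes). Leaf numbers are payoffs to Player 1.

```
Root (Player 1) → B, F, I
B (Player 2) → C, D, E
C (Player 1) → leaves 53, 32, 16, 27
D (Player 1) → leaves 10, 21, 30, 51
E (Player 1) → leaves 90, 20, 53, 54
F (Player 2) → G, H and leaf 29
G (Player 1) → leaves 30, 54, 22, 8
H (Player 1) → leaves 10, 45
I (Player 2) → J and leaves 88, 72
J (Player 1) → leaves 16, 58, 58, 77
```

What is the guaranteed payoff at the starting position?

72

C (Player 1): max(53, 32, 16, 27) = 53
D (Player 1): max(10, 21, 30, 51) = 51
E (Player 1): max(90, 20, 53, 54) = 90
B (Player 2): min(53, 51, 90) = 51
G (Player 1): max(30, 54, 22, 8) = 54
H (Player 1): max(10, 45) = 45
F (Player 2): min(54, 45, 29) = 29
J (Player 1): max(16, 58, 58, 77) = 77
I (Player 2): min(77, 88, 72) = 72
Root (Player 1): max(51, 29, 72) = 72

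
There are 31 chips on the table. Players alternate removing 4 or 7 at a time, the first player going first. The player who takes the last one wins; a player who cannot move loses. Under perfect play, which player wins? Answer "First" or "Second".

Positions where the player to move wins (W) vs loses (L):
i:   0  1  2  3  4  5  6  7  8  9 10 11 12 13 14 15 16 17 18 19 20 21 22 23 24 25 26 27 28 29 30 31
     L  L  L  L  W  W  W  W  W  W  W  L  L  L  L  W  W  W  W  W  W  W  L  L  L  L  W  W  W  W  W  W
Position 31 is W, so the first player wins.

First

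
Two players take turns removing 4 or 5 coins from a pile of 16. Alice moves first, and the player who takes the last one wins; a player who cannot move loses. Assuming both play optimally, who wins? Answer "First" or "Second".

First

Positions where the player to move wins (W) vs loses (L):
i:   0  1  2  3  4  5  6  7  8  9 10 11 12 13 14 15 16
     L  L  L  L  W  W  W  W  W  L  L  L  L  W  W  W  W
Position 16 is W, so the first player wins.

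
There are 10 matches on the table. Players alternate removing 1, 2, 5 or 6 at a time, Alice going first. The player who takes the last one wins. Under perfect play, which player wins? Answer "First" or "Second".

Second

i:   0  1  2  3  4  5  6  7  8  9 10
     L  W  W  L  W  W  W  L  W  W  L
Position 10 is L, so the second player wins.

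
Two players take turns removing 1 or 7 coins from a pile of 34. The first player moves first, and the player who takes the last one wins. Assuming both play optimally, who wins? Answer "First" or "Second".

Second

Compute winning (W) and losing (L) positions by backward induction:
i:   0  1  2  3  4  5  6  7  8  9 10 11 12 13 14 15 16 17 18 19 20 21 22 23 24 25 26 27 28 29 30 31 32 33 34
     L  W  L  W  L  W  L  W  L  W  L  W  L  W  L  W  L  W  L  W  L  W  L  W  L  W  L  W  L  W  L  W  L  W  L
Position 34 is L, so the second player wins.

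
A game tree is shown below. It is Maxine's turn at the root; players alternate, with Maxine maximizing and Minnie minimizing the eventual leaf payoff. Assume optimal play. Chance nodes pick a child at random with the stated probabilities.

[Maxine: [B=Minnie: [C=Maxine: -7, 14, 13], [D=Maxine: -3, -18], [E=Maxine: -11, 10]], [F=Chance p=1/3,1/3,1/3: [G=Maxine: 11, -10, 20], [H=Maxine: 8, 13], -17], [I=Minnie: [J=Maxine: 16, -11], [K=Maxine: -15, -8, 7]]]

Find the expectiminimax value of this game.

7

C (Maxine): max(-7, 14, 13) = 14
D (Maxine): max(-3, -18) = -3
E (Maxine): max(-11, 10) = 10
B (Minnie): min(14, -3, 10) = -3
G (Maxine): max(11, -10, 20) = 20
H (Maxine): max(8, 13) = 13
F (Chance): 1/3·20 + 1/3·13 + 1/3·-17 = 5.33
J (Maxine): max(16, -11) = 16
K (Maxine): max(-15, -8, 7) = 7
I (Minnie): min(16, 7) = 7
Root (Maxine): max(-3, 5.33, 7) = 7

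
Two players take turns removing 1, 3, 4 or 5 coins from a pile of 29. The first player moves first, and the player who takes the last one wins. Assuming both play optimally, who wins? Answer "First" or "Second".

First

i:   0  1  2  3  4  5  6  7  8  9 10 11 12 13 14 15 16 17 18 19 20 21 22 23 24 25 26 27 28 29
     L  W  L  W  W  W  W  W  L  W  L  W  W  W  W  W  L  W  L  W  W  W  W  W  L  W  L  W  W  W
Position 29 is W, so the first player wins.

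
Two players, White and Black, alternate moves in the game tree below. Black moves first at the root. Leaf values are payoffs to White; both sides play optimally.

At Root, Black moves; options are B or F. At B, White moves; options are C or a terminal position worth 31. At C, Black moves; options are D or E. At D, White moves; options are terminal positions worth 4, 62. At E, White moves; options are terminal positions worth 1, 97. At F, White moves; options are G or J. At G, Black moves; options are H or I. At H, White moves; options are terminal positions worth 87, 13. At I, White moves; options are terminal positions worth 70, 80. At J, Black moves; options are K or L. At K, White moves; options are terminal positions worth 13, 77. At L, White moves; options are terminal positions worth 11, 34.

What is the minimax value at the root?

62

D (White): max(4, 62) = 62
E (White): max(1, 97) = 97
C (Black): min(62, 97) = 62
B (White): max(62, 31) = 62
H (White): max(87, 13) = 87
I (White): max(70, 80) = 80
G (Black): min(87, 80) = 80
K (White): max(13, 77) = 77
L (White): max(11, 34) = 34
J (Black): min(77, 34) = 34
F (White): max(80, 34) = 80
Root (Black): min(62, 80) = 62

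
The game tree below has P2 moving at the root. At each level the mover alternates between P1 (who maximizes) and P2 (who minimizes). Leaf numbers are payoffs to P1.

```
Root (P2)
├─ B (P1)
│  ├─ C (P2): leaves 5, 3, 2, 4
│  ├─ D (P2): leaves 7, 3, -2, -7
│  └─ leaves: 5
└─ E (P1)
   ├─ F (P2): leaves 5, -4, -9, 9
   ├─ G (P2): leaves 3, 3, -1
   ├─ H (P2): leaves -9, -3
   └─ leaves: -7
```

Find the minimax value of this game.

C (P2): min(5, 3, 2, 4) = 2
D (P2): min(7, 3, -2, -7) = -7
B (P1): max(2, -7, 5) = 5
F (P2): min(5, -4, -9, 9) = -9
G (P2): min(3, 3, -1) = -1
H (P2): min(-9, -3) = -9
E (P1): max(-9, -1, -9, -7) = -1
Root (P2): min(5, -1) = -1

-1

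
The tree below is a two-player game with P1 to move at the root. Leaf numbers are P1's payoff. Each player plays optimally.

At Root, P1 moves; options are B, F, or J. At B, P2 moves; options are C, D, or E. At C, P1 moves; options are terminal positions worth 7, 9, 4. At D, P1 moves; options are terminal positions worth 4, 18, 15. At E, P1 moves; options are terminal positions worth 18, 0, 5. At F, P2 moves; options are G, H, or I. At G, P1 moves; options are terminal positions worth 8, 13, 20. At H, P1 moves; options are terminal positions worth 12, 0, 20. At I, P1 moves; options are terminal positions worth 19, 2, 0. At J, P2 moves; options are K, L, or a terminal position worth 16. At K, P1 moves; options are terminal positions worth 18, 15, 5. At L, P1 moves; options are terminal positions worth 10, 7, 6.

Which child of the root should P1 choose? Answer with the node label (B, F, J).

F

C (P1): max(7, 9, 4) = 9
D (P1): max(4, 18, 15) = 18
E (P1): max(18, 0, 5) = 18
B (P2): min(9, 18, 18) = 9
G (P1): max(8, 13, 20) = 20
H (P1): max(12, 0, 20) = 20
I (P1): max(19, 2, 0) = 19
F (P2): min(20, 20, 19) = 19
K (P1): max(18, 15, 5) = 18
L (P1): max(10, 7, 6) = 10
J (P2): min(18, 10, 16) = 10
Root (P1): max(9, 19, 10) = 19
P1 picks the child with the highest value: F (value 19).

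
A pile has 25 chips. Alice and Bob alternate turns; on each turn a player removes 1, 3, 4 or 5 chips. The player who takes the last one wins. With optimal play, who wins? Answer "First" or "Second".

Mark each pile size as W (mover wins) or L (mover loses):
i:   0  1  2  3  4  5  6  7  8  9 10 11 12 13 14 15 16 17 18 19 20 21 22 23 24 25
     L  W  L  W  W  W  W  W  L  W  L  W  W  W  W  W  L  W  L  W  W  W  W  W  L  W
Position 25 is W, so the first player wins.

First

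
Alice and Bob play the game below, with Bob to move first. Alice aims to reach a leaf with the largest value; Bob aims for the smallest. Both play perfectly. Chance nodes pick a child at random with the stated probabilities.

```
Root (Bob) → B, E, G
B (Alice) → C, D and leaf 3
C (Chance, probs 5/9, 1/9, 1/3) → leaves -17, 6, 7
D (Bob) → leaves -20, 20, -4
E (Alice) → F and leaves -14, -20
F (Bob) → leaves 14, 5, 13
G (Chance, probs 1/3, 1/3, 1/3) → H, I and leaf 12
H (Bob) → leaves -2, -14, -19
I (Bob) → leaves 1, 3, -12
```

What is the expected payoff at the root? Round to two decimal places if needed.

C (Chance): 5/9·-17 + 1/9·6 + 1/3·7 = -6.44
D (Bob): min(-20, 20, -4) = -20
B (Alice): max(-6.44, -20, 3) = 3
F (Bob): min(14, 5, 13) = 5
E (Alice): max(5, -14, -20) = 5
H (Bob): min(-2, -14, -19) = -19
I (Bob): min(1, 3, -12) = -12
G (Chance): 1/3·-19 + 1/3·-12 + 1/3·12 = -6.33
Root (Bob): min(3, 5, -6.33) = -6.33

-6.33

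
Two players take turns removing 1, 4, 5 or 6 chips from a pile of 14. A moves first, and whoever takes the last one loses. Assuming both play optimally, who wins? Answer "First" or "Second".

First

Compute winning (W) and losing (L) positions by backward induction:
i:   0  1  2  3  4  5  6  7  8  9 10 11 12 13 14
     W  L  W  L  W  W  W  W  W  W  L  W  L  W  W
Position 14 is W, so the first player wins.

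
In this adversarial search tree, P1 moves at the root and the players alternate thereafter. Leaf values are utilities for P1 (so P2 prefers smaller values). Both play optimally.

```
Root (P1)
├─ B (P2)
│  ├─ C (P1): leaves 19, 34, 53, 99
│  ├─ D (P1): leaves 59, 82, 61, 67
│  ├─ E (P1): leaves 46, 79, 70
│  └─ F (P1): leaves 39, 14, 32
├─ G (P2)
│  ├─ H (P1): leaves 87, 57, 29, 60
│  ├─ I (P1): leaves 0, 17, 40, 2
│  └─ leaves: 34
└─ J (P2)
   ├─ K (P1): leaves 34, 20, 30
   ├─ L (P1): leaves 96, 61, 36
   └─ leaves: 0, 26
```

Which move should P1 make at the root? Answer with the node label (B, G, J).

B

C (P1): max(19, 34, 53, 99) = 99
D (P1): max(59, 82, 61, 67) = 82
E (P1): max(46, 79, 70) = 79
F (P1): max(39, 14, 32) = 39
B (P2): min(99, 82, 79, 39) = 39
H (P1): max(87, 57, 29, 60) = 87
I (P1): max(0, 17, 40, 2) = 40
G (P2): min(87, 40, 34) = 34
K (P1): max(34, 20, 30) = 34
L (P1): max(96, 61, 36) = 96
J (P2): min(34, 96, 0, 26) = 0
Root (P1): max(39, 34, 0) = 39
P1 picks the child with the highest value: B (value 39).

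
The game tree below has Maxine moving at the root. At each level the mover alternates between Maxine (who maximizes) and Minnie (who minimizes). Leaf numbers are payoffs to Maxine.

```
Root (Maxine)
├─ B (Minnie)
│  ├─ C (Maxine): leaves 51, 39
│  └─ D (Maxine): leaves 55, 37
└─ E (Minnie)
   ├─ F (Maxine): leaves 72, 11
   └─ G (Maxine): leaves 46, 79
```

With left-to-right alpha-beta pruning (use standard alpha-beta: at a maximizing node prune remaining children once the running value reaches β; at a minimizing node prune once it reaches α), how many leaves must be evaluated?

C [α=-∞,β=+∞]: v=51
D [α=-∞,β=51]: v=55 after child 1 ≥ β → β-cutoff, skip 1
B [α=-∞,β=+∞]: v=51
F [α=51,β=+∞]: v=72
G [α=51,β=72]: v=79
E [α=51,β=+∞]: v=72
Root [α=-∞,β=+∞]: v=72
Leaves evaluated: 7 of 8.

7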